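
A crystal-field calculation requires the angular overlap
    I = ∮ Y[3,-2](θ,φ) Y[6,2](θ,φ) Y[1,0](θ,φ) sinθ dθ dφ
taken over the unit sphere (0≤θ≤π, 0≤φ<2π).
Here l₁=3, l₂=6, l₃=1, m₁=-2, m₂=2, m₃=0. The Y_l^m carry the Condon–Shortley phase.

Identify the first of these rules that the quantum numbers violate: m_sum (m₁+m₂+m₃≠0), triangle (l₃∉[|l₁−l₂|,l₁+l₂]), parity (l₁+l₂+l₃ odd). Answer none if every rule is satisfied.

triangle

azimuthal sum: -2 + 2 + 0 = 0  ✓
3 ≤ 1 ≤ 9 (triangle on l)  ✗
L = 3 + 6 + 1 = 10 (even)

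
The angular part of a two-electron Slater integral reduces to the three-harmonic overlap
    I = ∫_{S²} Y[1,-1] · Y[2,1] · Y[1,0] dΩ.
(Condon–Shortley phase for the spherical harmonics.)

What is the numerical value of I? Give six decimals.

-0.218510

Checks pass: Σm=0; 4 even; l₃=1∈[1,3].
(2·1+1)(2·2+1)(2·1+1) = 45
Δ: 2! 0! 2! / 5! → 1/30
sum: t=1:−1/1 = -1/1
3j²(1 2 1; 0 0 0) = Δ·Π!·Σ² = 2/15  (sign +1)
sum: t=2:+1/2 = 1/2
3j²(1 2 1; -1 1 0) = Δ·Π!·Σ² = 1/10  (sign -1)
combine: 4πI² = 45·2/15·1/10 = 3/5
take √, sign -1: I = -0.21850969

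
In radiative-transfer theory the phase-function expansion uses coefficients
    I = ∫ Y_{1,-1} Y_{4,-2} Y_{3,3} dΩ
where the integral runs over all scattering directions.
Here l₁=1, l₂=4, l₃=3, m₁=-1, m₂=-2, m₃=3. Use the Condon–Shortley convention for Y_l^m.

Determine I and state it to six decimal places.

0.061558

Rules hold: Σm=0, L=8 even, 3≤3≤5.
N = 3·9·7 = 189
Δ = 2!·0!·6!/9! = 1/252
Racah Σ t=1..1: t=1:−1/36 = -1/36
⇒ 3j(1 4 3; 0 0 0)² = 4/63, sgn +1
Racah Σ t=2..2: t=2:+1/1440 = 1/1440
⇒ 3j(1 4 3; -1 -2 3)² = 1/252, sgn +1
4πI² = N·(3j₀)²·(3jₘ)² = 1/21
I = +1·√(0.047619/4π) = 0.06155813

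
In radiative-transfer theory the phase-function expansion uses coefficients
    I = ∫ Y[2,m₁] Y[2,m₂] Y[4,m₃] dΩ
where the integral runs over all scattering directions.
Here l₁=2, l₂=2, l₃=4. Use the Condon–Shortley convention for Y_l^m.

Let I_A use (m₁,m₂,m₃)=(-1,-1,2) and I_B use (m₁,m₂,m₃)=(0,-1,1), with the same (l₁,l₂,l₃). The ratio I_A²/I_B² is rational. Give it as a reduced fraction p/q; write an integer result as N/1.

Same 2,2,4: normalisation and zero-m 3j drop out of the ratio.
A: Δ: 0! 4! 4! / 9! → 1/630; sum: t=0:+1/36 = 1/36; 3j²(2 2 4; -1 -1 2) = Δ·Π!·Σ² = 4/63  (sign +1)
B: Δ: 0! 4! 4! / 9! → 1/630; sum: t=0:+1/24 = 1/24; 3j²(2 2 4; 0 -1 1) = Δ·Π!·Σ² = 1/21  (sign -1)
I_A²/I_B² = (4/63)/(1/21) = 4/3

4/3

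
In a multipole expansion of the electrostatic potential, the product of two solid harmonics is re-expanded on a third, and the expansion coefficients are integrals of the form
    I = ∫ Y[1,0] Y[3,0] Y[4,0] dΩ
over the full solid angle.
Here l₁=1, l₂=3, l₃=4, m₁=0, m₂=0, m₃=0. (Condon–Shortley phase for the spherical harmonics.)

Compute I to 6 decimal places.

0.246233

Rules hold: Σm=0, L=8 even, 2≤4≤4.
N = 3·7·9 = 189
Δ = 0!·2!·6!/9! = 1/252
Racah Σ t=0..0: t=0:+1/36 = 1/36
⇒ 3j(1 3 4; 0 0 0)² = 4/63, sgn +1
(m-triple is (0,0,0) — same symbol as above.)
4πI² = N·(3j₀)²·(3jₘ)² = 16/21
I = +1·√(0.761905/4π) = 0.24623252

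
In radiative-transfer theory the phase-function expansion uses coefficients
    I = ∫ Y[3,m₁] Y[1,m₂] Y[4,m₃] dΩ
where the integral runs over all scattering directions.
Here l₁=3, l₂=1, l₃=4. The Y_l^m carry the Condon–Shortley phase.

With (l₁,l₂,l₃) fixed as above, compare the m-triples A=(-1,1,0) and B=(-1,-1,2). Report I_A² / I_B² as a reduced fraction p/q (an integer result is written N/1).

l's match ⇒ only the (l;m) 3-j factors differ between A and B.
A: triangle coeff Δ(3,1,4) = 1/252; Σ_t [0,0]: t=0:+1/96 = 1/96; (3j)²=1/42 [(3 1 4; -1 1 0)], sign=+1
B: triangle coeff Δ(3,1,4) = 1/252; Σ_t [0,0]: t=0:+1/96 = 1/96; (3j)²=5/84 [(3 1 4; -1 -1 2)], sign=+1
I_A²/I_B² = (1/42)/(5/84) = 2/5

2/5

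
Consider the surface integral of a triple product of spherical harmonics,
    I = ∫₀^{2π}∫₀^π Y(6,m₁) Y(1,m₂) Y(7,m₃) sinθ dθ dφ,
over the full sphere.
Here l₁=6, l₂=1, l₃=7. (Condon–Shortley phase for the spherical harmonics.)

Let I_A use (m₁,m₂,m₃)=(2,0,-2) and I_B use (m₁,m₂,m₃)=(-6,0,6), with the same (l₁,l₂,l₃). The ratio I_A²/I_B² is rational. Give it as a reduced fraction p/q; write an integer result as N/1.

45/13

l's match ⇒ only the (l;m) 3-j factors differ between A and B.
A: triangle coeff Δ(6,1,7) = 1/1365; Σ_t [0,0]: t=0:+1/967680 = 1/967680; (3j)²=3/91 [(6 1 7; 2 0 -2)], sign=-1
B: triangle coeff Δ(6,1,7) = 1/1365; Σ_t [0,0]: t=0:+1/479001600 = 1/479001600; (3j)²=1/105 [(6 1 7; -6 0 6)], sign=-1
I_A²/I_B² = (3/91)/(1/105) = 45/13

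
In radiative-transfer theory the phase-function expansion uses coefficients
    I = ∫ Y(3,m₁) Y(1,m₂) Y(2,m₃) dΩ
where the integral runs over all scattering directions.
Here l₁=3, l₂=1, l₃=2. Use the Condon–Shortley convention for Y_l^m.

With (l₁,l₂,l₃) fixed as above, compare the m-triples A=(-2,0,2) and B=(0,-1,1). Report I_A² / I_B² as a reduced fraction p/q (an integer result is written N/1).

5/3

Same 3,1,2: normalisation and zero-m 3j drop out of the ratio.
A: Δ: 2! 4! 0! / 7! → 1/105; sum: t=1:−1/24 = -1/24; 3j²(3 1 2; -2 0 2) = Δ·Π!·Σ² = 1/21  (sign -1)
B: Δ: 2! 4! 0! / 7! → 1/105; sum: t=0:+1/12 = 1/12; 3j²(3 1 2; 0 -1 1) = Δ·Π!·Σ² = 1/35  (sign -1)
I_A²/I_B² = (1/21)/(1/35) = 5/3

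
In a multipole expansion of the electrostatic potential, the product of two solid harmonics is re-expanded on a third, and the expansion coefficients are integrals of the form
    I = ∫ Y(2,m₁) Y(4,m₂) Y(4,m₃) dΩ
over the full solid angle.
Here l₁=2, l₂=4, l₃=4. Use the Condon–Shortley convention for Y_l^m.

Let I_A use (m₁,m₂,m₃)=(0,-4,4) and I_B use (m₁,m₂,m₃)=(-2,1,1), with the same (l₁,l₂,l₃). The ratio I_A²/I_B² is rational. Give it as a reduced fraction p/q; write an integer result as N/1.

l's match ⇒ only the (l;m) 3-j factors differ between A and B.
A: triangle coeff Δ(2,4,4) = 1/13860; Σ_t [0,0]: t=0:+1/2880 = 1/2880; (3j)²=28/495 [(2 4 4; 0 -4 4)], sign=+1
B: triangle coeff Δ(2,4,4) = 1/13860; Σ_t [2,2]: t=2:+1/144 = 1/144; (3j)²=10/231 [(2 4 4; -2 1 1)], sign=-1
I_A²/I_B² = (28/495)/(10/231) = 98/75

98/75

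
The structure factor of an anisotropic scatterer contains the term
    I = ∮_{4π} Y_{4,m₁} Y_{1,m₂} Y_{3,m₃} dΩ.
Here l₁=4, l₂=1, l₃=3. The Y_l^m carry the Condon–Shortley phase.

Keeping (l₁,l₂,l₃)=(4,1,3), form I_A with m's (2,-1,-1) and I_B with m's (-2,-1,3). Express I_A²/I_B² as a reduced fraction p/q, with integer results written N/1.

Shared (l₁,l₂,l₃)=(4,1,3): N and (l;000)² cancel in I_A²/I_B².
A: Δ = 2!·6!·0!/9! = 1/252; Racah Σ t=0..0: t=0:+1/96 = 1/96; ⇒ 3j(4 1 3; 2 -1 -1)² = 5/84, sgn +1
B: Δ = 2!·6!·0!/9! = 1/252; Racah Σ t=0..0: t=0:+1/1440 = 1/1440; ⇒ 3j(4 1 3; -2 -1 3)² = 1/252, sgn +1
I_A²/I_B² = (5/84)/(1/252) = 15/1

15/1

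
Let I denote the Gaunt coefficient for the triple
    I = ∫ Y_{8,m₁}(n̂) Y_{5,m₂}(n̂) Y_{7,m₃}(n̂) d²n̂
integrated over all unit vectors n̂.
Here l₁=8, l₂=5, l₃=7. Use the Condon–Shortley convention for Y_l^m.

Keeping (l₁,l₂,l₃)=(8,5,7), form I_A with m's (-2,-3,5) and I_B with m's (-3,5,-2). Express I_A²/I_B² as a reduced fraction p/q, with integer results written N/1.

49/60

l's match ⇒ only the (l;m) 3-j factors differ between A and B.
A: triangle coeff Δ(8,5,7) = 1/814773960; Σ_t [0,2]: t=0:+1/10450944000 t=1:−1/261273600 t=2:+1/92897280 = 7/995328000; (3j)²=1029/83980 [(8 5 7; -2 -3 5)], sign=+1
B: triangle coeff Δ(8,5,7) = 1/814773960; Σ_t [6,6]: t=6:+1/248832000 = 1/248832000; (3j)²=63/4199 [(8 5 7; -3 5 -2)], sign=-1
I_A²/I_B² = (1029/83980)/(63/4199) = 49/60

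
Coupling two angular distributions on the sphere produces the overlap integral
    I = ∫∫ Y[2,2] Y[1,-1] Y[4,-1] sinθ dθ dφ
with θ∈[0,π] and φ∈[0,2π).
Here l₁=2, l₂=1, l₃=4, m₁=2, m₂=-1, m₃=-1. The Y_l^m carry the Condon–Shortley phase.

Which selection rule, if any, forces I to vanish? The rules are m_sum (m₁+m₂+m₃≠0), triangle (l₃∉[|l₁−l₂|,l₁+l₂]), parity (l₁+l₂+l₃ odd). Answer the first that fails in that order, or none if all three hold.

azimuthal sum: 2 − 1 − 1 = 0  ✓
1 ≤ 4 ≤ 3 (triangle on l)  ✗
L = 2 + 1 + 4 = 7 (odd)

triangle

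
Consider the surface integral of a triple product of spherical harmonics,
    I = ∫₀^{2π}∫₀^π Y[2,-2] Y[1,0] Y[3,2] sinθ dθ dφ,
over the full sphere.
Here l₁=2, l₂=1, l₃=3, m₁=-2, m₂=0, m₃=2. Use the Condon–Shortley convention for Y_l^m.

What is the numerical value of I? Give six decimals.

0.184674

Rules hold: Σm=0, L=6 even, 1≤3≤3.
N = 5·3·7 = 105
Δ = 0!·4!·2!/7! = 1/105
Racah Σ t=0..0: t=0:+1/4 = 1/4
⇒ 3j(2 1 3; 0 0 0)² = 3/35, sgn -1
Racah Σ t=0..0: t=0:+1/24 = 1/24
⇒ 3j(2 1 3; -2 0 2)² = 1/21, sgn -1
4πI² = N·(3j₀)²·(3jₘ)² = 3/7
I = +1·√(0.428571/4π) = 0.18467439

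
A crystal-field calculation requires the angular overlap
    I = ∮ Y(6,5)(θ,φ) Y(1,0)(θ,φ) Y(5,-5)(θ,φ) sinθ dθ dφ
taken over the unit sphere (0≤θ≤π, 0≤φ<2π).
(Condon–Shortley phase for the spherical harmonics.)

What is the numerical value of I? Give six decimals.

m-sum 0 ✓  L=12 even ✓  5≤5≤7 ✓
Π(2lᵢ+1) = 13×3×11 = 429
triangle coeff Δ(6,1,5) = 1/858
Σ_t [1,1]: t=1:−1/14400 = -1/14400
(3j)²=6/143 [(6 1 5; 0 0 0)], sign=+1
Σ_t [1,1]: t=1:−1/3628800 = -1/3628800
(3j)²=1/78 [(6 1 5; 5 0 -5)], sign=-1
⇒ 4πI² = 3/13
I = (-1)√(3/13/(4π)) = -0.13551395

-0.135514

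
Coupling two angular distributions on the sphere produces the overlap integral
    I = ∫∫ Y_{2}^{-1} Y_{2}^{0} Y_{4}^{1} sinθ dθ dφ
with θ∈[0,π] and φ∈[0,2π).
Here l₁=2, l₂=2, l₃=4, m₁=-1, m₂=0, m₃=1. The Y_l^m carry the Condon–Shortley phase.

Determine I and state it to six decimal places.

Rules hold: Σm=0, L=8 even, 0≤4≤4.
N = 5·5·9 = 225
Δ = 0!·4!·4!/9! = 1/630
Racah Σ t=0..0: t=0:+1/16 = 1/16
⇒ 3j(2 2 4; 0 0 0)² = 2/35, sgn +1
Racah Σ t=0..0: t=0:+1/24 = 1/24
⇒ 3j(2 2 4; -1 0 1)² = 1/21, sgn -1
4πI² = N·(3j₀)²·(3jₘ)² = 30/49
I = -1·√(0.612245/4π) = -0.22072812

-0.220728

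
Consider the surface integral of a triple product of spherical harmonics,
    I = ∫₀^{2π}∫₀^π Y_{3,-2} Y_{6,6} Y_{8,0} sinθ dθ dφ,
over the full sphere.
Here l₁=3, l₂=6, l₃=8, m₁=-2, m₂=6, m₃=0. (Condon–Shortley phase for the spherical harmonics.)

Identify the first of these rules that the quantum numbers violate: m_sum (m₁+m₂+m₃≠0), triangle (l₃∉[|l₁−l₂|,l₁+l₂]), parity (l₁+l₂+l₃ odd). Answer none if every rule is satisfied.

azimuthal sum: -2 + 6 + 0 = 4  ✗
3 ≤ 8 ≤ 9 (triangle on l)
L = 3 + 6 + 8 = 17 (odd)

m_sum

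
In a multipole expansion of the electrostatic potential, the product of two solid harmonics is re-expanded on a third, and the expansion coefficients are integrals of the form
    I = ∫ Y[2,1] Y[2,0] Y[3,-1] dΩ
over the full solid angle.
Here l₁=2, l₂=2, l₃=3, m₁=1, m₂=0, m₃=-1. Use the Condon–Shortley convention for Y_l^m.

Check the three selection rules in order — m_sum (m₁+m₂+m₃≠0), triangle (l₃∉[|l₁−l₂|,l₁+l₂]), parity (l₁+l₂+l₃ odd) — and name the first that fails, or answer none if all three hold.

parity

azimuthal sum: 1 + 0 − 1 = 0  ✓
0 ≤ 3 ≤ 4 (triangle on l)  ✓
L = 2 + 2 + 3 = 7 (odd)  ✗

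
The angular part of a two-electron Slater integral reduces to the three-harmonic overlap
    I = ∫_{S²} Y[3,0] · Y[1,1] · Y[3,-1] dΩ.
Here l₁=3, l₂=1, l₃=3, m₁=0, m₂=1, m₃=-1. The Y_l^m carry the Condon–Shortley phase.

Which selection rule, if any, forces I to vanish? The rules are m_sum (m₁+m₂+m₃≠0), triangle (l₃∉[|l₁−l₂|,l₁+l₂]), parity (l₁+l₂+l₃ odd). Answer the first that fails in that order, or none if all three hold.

parity

azimuthal sum: 0 + 1 − 1 = 0  ✓
2 ≤ 3 ≤ 4 (triangle on l)  ✓
L = 3 + 1 + 3 = 7 (odd)  ✗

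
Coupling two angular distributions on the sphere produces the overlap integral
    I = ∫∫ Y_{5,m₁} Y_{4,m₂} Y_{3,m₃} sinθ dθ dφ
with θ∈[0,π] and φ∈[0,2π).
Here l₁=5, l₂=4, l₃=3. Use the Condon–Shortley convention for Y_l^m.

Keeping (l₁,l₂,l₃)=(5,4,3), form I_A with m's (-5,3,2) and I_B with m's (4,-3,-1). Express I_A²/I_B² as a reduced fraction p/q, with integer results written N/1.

25/1

Shared (l₁,l₂,l₃)=(5,4,3): N and (l;000)² cancel in I_A²/I_B².
A: Δ = 6!·4!·2!/13! = 1/180180; Racah Σ t=6..6: t=6:+1/17280 = 1/17280; ⇒ 3j(5 4 3; -5 3 2)² = 35/858, sgn -1
B: Δ = 6!·4!·2!/13! = 1/180180; Racah Σ t=0..1: t=0:+1/4320 t=1:−1/5760 = 1/17280; ⇒ 3j(5 4 3; 4 -3 -1)² = 7/4290, sgn +1
I_A²/I_B² = (35/858)/(7/4290) = 25/1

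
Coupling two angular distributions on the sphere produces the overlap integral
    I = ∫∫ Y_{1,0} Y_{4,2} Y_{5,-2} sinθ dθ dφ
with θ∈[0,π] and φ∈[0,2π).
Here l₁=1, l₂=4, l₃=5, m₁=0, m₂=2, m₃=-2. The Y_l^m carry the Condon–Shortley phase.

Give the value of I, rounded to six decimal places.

0.225034

m-sum 0 ✓  L=10 even ✓  3≤5≤5 ✓
Π(2lᵢ+1) = 3×9×11 = 297
triangle coeff Δ(1,4,5) = 1/495
Σ_t [0,0]: t=0:+1/576 = 1/576
(3j)²=5/99 [(1 4 5; 0 0 0)], sign=-1
Σ_t [0,0]: t=0:+1/1440 = 1/1440
(3j)²=7/165 [(1 4 5; 0 2 -2)], sign=-1
⇒ 4πI² = 7/11
I = (+1)√(7/11/(4π)) = 0.22503380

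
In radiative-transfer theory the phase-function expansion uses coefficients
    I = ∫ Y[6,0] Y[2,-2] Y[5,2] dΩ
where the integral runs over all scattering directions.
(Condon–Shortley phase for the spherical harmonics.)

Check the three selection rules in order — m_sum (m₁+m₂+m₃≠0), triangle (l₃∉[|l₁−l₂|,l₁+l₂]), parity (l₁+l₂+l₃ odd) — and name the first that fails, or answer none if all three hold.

parity

m₁+m₂+m₃ = 0 − 2 + 2 = 0  ✓
triangle: |6−2|=4 ≤ l₃=5 ≤ 6+2=8  ✓
parity: l₁+l₂+l₃ = 13 is odd  ✗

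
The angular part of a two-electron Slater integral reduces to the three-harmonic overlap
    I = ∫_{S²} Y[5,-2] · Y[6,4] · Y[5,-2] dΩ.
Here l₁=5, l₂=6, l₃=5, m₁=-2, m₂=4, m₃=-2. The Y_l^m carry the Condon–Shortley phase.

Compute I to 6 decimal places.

0.137762

Checks pass: Σm=0; 16 even; l₃=5∈[1,11].
(2·5+1)(2·6+1)(2·5+1) = 1573
Δ: 6! 4! 6! / 17! → 1/28588560
sum: t=1:−1/345600 t=2:+1/13824 t=3:−1/5184 t=4:+1/13824 t=5:−1/345600 = -7/129600
3j²(5 6 5; 0 0 0) = Δ·Π!·Σ² = 80/7293  (sign +1)
sum: t=4:+1/207360 t=5:−1/57600 t=6:+1/207360 = -1/129600
3j²(5 6 5; -2 4 -2) = Δ·Π!·Σ² = 168/12155  (sign +1)
combine: 4πI² = 1573·80/7293·168/12155 = 896/3757
take √, sign +1: I = 0.13776169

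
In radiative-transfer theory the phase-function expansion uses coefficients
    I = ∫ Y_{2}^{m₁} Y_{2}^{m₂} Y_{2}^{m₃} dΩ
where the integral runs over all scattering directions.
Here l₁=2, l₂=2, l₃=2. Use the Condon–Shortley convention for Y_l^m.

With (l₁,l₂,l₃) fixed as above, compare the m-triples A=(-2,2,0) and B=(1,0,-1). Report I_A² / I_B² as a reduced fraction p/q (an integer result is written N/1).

l's match ⇒ only the (l;m) 3-j factors differ between A and B.
A: triangle coeff Δ(2,2,2) = 1/630; Σ_t [2,2]: t=2:+1/8 = 1/8; (3j)²=2/35 [(2 2 2; -2 2 0)], sign=+1
B: triangle coeff Δ(2,2,2) = 1/630; Σ_t [0,1]: t=0:+1/4 t=1:−1/2 = -1/4; (3j)²=1/70 [(2 2 2; 1 0 -1)], sign=+1
I_A²/I_B² = (2/35)/(1/70) = 4/1

4/1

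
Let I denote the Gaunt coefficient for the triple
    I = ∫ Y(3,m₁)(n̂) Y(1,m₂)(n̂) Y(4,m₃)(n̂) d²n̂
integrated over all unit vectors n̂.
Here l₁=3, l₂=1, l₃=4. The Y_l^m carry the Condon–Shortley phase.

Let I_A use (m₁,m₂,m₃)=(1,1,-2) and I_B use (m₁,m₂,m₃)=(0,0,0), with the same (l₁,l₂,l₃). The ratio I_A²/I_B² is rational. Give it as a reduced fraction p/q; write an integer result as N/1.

l's match ⇒ only the (l;m) 3-j factors differ between A and B.
A: triangle coeff Δ(3,1,4) = 1/252; Σ_t [0,0]: t=0:+1/96 = 1/96; (3j)²=5/84 [(3 1 4; 1 1 -2)], sign=+1
B: triangle coeff Δ(3,1,4) = 1/252; Σ_t [0,0]: t=0:+1/36 = 1/36; (3j)²=4/63 [(3 1 4; 0 0 0)], sign=+1
I_A²/I_B² = (5/84)/(4/63) = 15/16

15/16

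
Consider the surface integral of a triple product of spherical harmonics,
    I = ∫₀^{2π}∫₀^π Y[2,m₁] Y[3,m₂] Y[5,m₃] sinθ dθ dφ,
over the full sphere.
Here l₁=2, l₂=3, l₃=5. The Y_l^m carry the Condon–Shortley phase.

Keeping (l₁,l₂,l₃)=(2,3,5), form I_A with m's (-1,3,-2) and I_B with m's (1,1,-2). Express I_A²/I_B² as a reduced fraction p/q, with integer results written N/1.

1/15

Same 2,3,5: normalisation and zero-m 3j drop out of the ratio.
A: Δ: 0! 4! 6! / 11! → 1/2310; sum: t=0:+1/4320 = 1/4320; 3j²(2 3 5; -1 3 -2) = Δ·Π!·Σ² = 1/330  (sign -1)
B: Δ: 0! 4! 6! / 11! → 1/2310; sum: t=0:+1/288 = 1/288; 3j²(2 3 5; 1 1 -2) = Δ·Π!·Σ² = 1/22  (sign -1)
I_A²/I_B² = (1/330)/(1/22) = 1/15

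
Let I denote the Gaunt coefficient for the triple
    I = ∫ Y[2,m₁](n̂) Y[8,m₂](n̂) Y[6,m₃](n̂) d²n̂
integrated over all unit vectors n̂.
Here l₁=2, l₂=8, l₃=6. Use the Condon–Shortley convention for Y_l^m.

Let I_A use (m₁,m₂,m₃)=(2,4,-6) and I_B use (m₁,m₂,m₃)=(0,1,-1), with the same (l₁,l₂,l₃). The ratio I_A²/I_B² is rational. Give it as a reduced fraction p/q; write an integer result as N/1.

1/756

l's match ⇒ only the (l;m) 3-j factors differ between A and B.
A: triangle coeff Δ(2,8,6) = 1/30940; Σ_t [0,0]: t=0:+1/11496038400 = 1/11496038400; (3j)²=1/30940 [(2 8 6; 2 4 -6)], sign=+1
B: triangle coeff Δ(2,8,6) = 1/30940; Σ_t [2,2]: t=2:+1/2419200 = 1/2419200; (3j)²=27/1105 [(2 8 6; 0 1 -1)], sign=-1
I_A²/I_B² = (1/30940)/(27/1105) = 1/756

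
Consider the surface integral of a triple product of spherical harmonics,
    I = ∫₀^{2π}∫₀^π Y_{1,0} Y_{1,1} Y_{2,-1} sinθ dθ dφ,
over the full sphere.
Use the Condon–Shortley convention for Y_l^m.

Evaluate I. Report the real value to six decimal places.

Rules hold: Σm=0, L=4 even, 0≤2≤2.
N = 3·3·5 = 45
Δ = 0!·2!·2!/5! = 1/30
Racah Σ t=0..0: t=0:+1/1 = 1/1
⇒ 3j(1 1 2; 0 0 0)² = 2/15, sgn +1
Racah Σ t=0..0: t=0:+1/2 = 1/2
⇒ 3j(1 1 2; 0 1 -1)² = 1/10, sgn -1
4πI² = N·(3j₀)²·(3jₘ)² = 3/5
I = -1·√(0.6/4π) = -0.21850969

-0.218510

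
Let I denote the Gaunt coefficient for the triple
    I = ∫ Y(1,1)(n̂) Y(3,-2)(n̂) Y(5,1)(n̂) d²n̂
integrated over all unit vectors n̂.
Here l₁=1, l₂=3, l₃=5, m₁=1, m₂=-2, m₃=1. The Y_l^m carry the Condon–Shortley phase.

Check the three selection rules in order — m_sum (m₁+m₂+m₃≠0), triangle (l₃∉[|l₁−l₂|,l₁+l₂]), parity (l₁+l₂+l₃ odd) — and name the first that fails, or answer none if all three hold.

azimuthal sum: 1 − 2 + 1 = 0  ✓
2 ≤ 5 ≤ 4 (triangle on l)  ✗
L = 1 + 3 + 5 = 9 (odd)

triangle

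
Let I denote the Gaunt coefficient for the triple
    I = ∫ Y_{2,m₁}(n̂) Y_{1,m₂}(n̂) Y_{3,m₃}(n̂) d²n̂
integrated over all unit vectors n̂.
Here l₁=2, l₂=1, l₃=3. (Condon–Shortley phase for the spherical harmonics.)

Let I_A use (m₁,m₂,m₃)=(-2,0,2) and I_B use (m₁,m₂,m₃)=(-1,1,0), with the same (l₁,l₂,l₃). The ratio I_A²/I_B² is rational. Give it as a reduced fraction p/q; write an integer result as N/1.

5/3

l's match ⇒ only the (l;m) 3-j factors differ between A and B.
A: triangle coeff Δ(2,1,3) = 1/105; Σ_t [0,0]: t=0:+1/24 = 1/24; (3j)²=1/21 [(2 1 3; -2 0 2)], sign=-1
B: triangle coeff Δ(2,1,3) = 1/105; Σ_t [0,0]: t=0:+1/12 = 1/12; (3j)²=1/35 [(2 1 3; -1 1 0)], sign=-1
I_A²/I_B² = (1/21)/(1/35) = 5/3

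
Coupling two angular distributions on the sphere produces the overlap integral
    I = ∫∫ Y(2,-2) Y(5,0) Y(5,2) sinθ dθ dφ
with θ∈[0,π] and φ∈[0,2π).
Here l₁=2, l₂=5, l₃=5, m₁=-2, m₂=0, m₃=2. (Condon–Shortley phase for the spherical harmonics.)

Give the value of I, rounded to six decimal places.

-0.191372

m-sum 0 ✓  L=12 even ✓  3≤5≤7 ✓
Π(2lᵢ+1) = 5×11×11 = 605
triangle coeff Δ(2,5,5) = 1/38610
Σ_t [0,2]: t=0:+1/2880 t=1:−1/576 t=2:+1/2880 = -1/960
(3j)²=10/429 [(2 5 5; 0 0 0)], sign=+1
Σ_t [2,2]: t=2:+1/2880 = 1/2880
(3j)²=14/429 [(2 5 5; -2 0 2)], sign=-1
⇒ 4πI² = 700/1521
I = (-1)√(700/1521/(4π)) = -0.19137248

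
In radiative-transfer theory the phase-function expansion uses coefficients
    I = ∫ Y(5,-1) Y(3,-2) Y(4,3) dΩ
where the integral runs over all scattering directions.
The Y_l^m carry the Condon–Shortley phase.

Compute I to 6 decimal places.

Checks pass: Σm=0; 12 even; l₃=4∈[2,8].
(2·5+1)(2·3+1)(2·4+1) = 693
Δ: 4! 6! 2! / 13! → 1/180180
sum: t=1:−1/576 t=2:+1/144 t=3:−1/576 = 1/288
3j²(5 3 4; 0 0 0) = Δ·Π!·Σ² = 20/1001  (sign +1)
sum: t=0:+1/17280 t=1:−1/1440 = -11/17280
3j²(5 3 4; -1 -2 3) = Δ·Π!·Σ² = 11/468  (sign +1)
combine: 4πI² = 693·20/1001·11/468 = 55/169
take √, sign +1: I = 0.16092854

0.160929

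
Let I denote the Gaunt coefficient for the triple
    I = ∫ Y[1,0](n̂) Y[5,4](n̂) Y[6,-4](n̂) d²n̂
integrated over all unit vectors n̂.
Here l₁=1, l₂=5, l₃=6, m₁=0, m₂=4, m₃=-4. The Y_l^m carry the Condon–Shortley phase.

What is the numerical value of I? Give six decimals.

0.182727

Rules hold: Σm=0, L=12 even, 4≤6≤6.
N = 3·11·13 = 429
Δ = 0!·2!·10!/13! = 1/858
Racah Σ t=0..0: t=0:+1/14400 = 1/14400
⇒ 3j(1 5 6; 0 0 0)² = 6/143, sgn +1
Racah Σ t=0..0: t=0:+1/362880 = 1/362880
⇒ 3j(1 5 6; 0 4 -4)² = 10/429, sgn +1
4πI² = N·(3j₀)²·(3jₘ)² = 60/143
I = +1·√(0.41958/4π) = 0.18272698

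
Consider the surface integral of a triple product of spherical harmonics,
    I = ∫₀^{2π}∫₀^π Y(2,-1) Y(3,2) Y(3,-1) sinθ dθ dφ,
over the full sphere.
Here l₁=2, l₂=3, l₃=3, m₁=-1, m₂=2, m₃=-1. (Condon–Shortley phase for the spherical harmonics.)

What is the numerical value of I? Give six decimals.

0.162868

Rules hold: Σm=0, L=8 even, 1≤3≤5.
N = 5·7·7 = 245
Δ = 2!·2!·4!/9! = 1/3780
Racah Σ t=0..2: t=0:+1/24 t=1:−1/4 t=2:+1/24 = -1/6
⇒ 3j(2 3 3; 0 0 0)² = 4/105, sgn +1
Racah Σ t=1..2: t=1:−1/48 t=2:+1/12 = 1/16
⇒ 3j(2 3 3; -1 2 -1)² = 1/28, sgn +1
4πI² = N·(3j₀)²·(3jₘ)² = 1/3
I = +1·√(0.333333/4π) = 0.16286750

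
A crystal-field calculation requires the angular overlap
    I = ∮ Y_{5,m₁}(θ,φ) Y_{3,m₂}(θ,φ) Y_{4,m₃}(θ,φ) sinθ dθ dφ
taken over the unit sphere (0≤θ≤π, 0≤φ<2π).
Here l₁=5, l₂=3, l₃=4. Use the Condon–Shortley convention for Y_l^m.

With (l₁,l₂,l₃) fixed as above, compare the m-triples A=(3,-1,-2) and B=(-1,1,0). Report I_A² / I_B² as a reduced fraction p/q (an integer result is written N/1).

1701/605

l's match ⇒ only the (l;m) 3-j factors differ between A and B.
A: triangle coeff Δ(5,3,4) = 1/180180; Σ_t [0,2]: t=0:+1/2304 t=1:−1/720 t=2:+1/5760 = -1/1280; (3j)²=27/1430 [(5 3 4; 3 -1 -2)], sign=-1
B: triangle coeff Δ(5,3,4) = 1/180180; Σ_t [2,4]: t=2:+1/384 t=3:−1/216 t=4:+1/2304 = -11/6912; (3j)²=11/1638 [(5 3 4; -1 1 0)], sign=-1
I_A²/I_B² = (27/1430)/(11/1638) = 1701/605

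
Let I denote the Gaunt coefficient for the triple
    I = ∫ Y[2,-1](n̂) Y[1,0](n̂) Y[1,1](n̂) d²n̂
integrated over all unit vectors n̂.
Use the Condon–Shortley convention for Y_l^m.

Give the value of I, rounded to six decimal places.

Rules hold: Σm=0, L=4 even, 1≤1≤3.
N = 5·3·3 = 45
Δ = 2!·2!·0!/5! = 1/30
Racah Σ t=1..1: t=1:−1/1 = -1/1
⇒ 3j(2 1 1; 0 0 0)² = 2/15, sgn +1
Racah Σ t=1..1: t=1:−1/2 = -1/2
⇒ 3j(2 1 1; -1 0 1)² = 1/10, sgn -1
4πI² = N·(3j₀)²·(3jₘ)² = 3/5
I = -1·√(0.6/4π) = -0.21850969

-0.218510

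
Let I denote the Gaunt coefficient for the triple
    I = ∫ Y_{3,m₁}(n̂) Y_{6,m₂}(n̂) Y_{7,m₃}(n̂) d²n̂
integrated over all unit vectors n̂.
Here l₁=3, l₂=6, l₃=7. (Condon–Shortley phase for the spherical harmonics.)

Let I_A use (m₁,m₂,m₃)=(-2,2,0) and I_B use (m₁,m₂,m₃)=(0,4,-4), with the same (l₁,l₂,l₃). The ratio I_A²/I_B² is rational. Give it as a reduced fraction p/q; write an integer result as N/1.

4375/1056

Same 3,6,7: normalisation and zero-m 3j drop out of the ratio.
A: Δ: 2! 4! 10! / 17! → 1/2042040; sum: t=1:−1/725760 t=2:+1/207360 = 1/290304; 3j²(3 6 7; -2 2 0) = Δ·Π!·Σ² = 125/7293  (sign -1)
B: Δ: 2! 4! 10! / 17! → 1/2042040; sum: t=0:+1/43545600 t=1:−1/1451520 t=2:+1/967680 = 1/2721600; 3j²(3 6 7; 0 4 -4) = Δ·Π!·Σ² = 32/7735  (sign -1)
I_A²/I_B² = (125/7293)/(32/7735) = 4375/1056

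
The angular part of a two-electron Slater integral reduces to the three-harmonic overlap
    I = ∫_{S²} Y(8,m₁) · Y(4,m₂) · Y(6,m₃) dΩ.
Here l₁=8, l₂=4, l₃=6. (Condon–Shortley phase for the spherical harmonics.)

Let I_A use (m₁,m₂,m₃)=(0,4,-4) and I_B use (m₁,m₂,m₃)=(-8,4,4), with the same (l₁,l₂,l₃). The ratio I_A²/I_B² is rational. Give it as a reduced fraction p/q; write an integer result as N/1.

Same 8,4,6: normalisation and zero-m 3j drop out of the ratio.
A: Δ: 6! 10! 2! / 19! → 1/23279256; sum: t=6:+1/116121600 = 1/116121600; 3j²(8 4 6; 0 4 -4) = Δ·Π!·Σ² = 70/46189  (sign +1)
B: Δ: 6! 10! 2! / 19! → 1/23279256; sum: t=6:+1/5225472000 = 1/5225472000; 3j²(8 4 6; -8 4 4) = Δ·Π!·Σ² = 28/2907  (sign +1)
I_A²/I_B² = (70/46189)/(28/2907) = 45/286

45/286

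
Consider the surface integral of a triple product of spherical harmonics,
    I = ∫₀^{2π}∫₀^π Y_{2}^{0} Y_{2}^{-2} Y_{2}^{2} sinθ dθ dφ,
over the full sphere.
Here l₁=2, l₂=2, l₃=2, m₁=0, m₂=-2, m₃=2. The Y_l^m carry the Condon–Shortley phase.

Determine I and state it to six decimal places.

-0.180224

m-sum 0 ✓  L=6 even ✓  0≤2≤4 ✓
Π(2lᵢ+1) = 5×5×5 = 125
triangle coeff Δ(2,2,2) = 1/630
Σ_t [0,2]: t=0:+1/8 t=1:−1/1 t=2:+1/8 = -3/4
(3j)²=2/35 [(2 2 2; 0 0 0)], sign=-1
Σ_t [0,0]: t=0:+1/8 = 1/8
(3j)²=2/35 [(2 2 2; 0 -2 2)], sign=+1
⇒ 4πI² = 20/49
I = (-1)√(20/49/(4π)) = -0.18022375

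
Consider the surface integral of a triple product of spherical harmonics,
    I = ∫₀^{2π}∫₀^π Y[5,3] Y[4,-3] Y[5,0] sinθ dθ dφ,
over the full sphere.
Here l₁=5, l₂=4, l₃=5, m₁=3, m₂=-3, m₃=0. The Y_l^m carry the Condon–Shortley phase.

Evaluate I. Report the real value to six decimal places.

Rules hold: Σm=0, L=14 even, 1≤5≤9.
N = 11·9·11 = 1089
Δ = 4!·6!·4!/15! = 1/3153150
Racah Σ t=0..4: t=0:+1/69120 t=1:−1/1728 t=2:+1/576 t=3:−1/1728 t=4:+1/69120 = 7/11520
⇒ 3j(5 4 5; 0 0 0)² = 2/143, sgn -1
Racah Σ t=0..1: t=0:+1/6912 t=1:−1/17280 = 1/11520
⇒ 3j(5 4 5; 3 -3 0)² = 2/143, sgn -1
4πI² = N·(3j₀)²·(3jₘ)² = 36/169
I = +1·√(0.213018/4π) = 0.13019760

0.130198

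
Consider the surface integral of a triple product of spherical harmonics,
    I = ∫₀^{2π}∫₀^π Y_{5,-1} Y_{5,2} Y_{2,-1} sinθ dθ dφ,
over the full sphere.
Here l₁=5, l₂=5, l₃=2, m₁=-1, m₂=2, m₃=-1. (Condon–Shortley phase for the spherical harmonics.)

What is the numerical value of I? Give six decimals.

0.104819

m-sum 0 ✓  L=12 even ✓  0≤2≤10 ✓
Π(2lᵢ+1) = 11×11×5 = 605
triangle coeff Δ(5,5,2) = 1/38610
Σ_t [3,5]: t=3:−1/2880 t=4:+1/576 t=5:−1/2880 = 1/960
(3j)²=10/429 [(5 5 2; 0 0 0)], sign=+1
Σ_t [5,6]: t=5:−1/1440 t=6:+1/2880 = -1/2880
(3j)²=7/715 [(5 5 2; -1 2 -1)], sign=+1
⇒ 4πI² = 70/507
I = (+1)√(70/507/(4π)) = 0.10481902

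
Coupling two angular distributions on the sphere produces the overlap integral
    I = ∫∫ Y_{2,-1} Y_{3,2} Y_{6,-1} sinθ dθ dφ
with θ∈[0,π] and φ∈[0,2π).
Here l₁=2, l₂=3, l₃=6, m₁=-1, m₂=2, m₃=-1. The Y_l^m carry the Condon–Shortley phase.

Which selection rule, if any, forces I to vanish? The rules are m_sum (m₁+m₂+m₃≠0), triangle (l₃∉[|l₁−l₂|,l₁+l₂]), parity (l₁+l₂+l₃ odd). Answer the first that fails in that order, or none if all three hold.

triangle

Σmᵢ = 0  ✓
l₃∈[|l₁−l₂|,l₁+l₂]=[1,5], have l₃=6  ✗
Σlᵢ = 11 ⇒ odd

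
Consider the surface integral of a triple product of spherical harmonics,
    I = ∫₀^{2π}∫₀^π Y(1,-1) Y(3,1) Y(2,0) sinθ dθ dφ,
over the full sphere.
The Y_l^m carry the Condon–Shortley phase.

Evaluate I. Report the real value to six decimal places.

-0.202301

Checks pass: Σm=0; 6 even; l₃=2∈[2,4].
(2·1+1)(2·3+1)(2·2+1) = 105
Δ: 2! 0! 4! / 7! → 1/105
sum: t=1:−1/4 = -1/4
3j²(1 3 2; 0 0 0) = Δ·Π!·Σ² = 3/35  (sign -1)
sum: t=2:+1/8 = 1/8
3j²(1 3 2; -1 1 0) = Δ·Π!·Σ² = 2/35  (sign +1)
combine: 4πI² = 105·3/35·2/35 = 18/35
take √, sign -1: I = -0.20230066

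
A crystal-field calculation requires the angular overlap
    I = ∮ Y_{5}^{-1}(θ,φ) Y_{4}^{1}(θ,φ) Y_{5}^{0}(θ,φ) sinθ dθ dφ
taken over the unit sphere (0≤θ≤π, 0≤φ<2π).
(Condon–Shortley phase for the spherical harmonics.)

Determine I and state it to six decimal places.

Checks pass: Σm=0; 14 even; l₃=5∈[1,9].
(2·5+1)(2·4+1)(2·5+1) = 1089
Δ: 4! 6! 4! / 15! → 1/3153150
sum: t=0:+1/69120 t=1:−1/1728 t=2:+1/576 t=3:−1/1728 t=4:+1/69120 = 7/11520
3j²(5 4 5; 0 0 0) = Δ·Π!·Σ² = 2/143  (sign -1)
sum: t=1:−1/17280 t=2:+1/1152 t=3:−1/864 t=4:+1/6912 = -7/34560
3j²(5 4 5; -1 1 0) = Δ·Π!·Σ² = 1/429  (sign +1)
combine: 4πI² = 1089·2/143·1/429 = 6/169
take √, sign -1: I = -0.05315295

-0.053153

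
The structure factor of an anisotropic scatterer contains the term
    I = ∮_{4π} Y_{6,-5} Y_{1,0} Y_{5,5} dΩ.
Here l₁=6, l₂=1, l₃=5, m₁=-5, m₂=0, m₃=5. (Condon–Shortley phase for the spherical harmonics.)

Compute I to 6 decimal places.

m-sum 0 ✓  L=12 even ✓  5≤5≤7 ✓
Π(2lᵢ+1) = 13×3×11 = 429
triangle coeff Δ(6,1,5) = 1/858
Σ_t [1,1]: t=1:−1/14400 = -1/14400
(3j)²=6/143 [(6 1 5; 0 0 0)], sign=+1
Σ_t [1,1]: t=1:−1/3628800 = -1/3628800
(3j)²=1/78 [(6 1 5; -5 0 5)], sign=-1
⇒ 4πI² = 3/13
I = (-1)√(3/13/(4π)) = -0.13551395

-0.135514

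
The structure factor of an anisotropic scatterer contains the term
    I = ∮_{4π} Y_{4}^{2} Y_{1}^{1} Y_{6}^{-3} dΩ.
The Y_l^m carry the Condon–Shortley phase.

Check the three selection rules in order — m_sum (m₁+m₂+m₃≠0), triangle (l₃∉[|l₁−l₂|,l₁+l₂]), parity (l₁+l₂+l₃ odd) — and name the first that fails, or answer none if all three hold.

azimuthal sum: 2 + 1 − 3 = 0  ✓
3 ≤ 6 ≤ 5 (triangle on l)  ✗
L = 4 + 1 + 6 = 11 (odd)

triangle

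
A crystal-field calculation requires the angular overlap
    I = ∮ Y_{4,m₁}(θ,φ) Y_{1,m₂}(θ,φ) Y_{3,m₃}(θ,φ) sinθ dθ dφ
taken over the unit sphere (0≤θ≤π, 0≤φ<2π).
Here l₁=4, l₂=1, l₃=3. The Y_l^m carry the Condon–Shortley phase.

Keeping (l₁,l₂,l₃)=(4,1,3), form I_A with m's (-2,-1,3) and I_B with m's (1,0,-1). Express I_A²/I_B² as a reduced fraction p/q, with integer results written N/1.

Same 4,1,3: normalisation and zero-m 3j drop out of the ratio.
A: Δ: 2! 6! 0! / 9! → 1/252; sum: t=0:+1/1440 = 1/1440; 3j²(4 1 3; -2 -1 3) = Δ·Π!·Σ² = 1/252  (sign +1)
B: Δ: 2! 6! 0! / 9! → 1/252; sum: t=1:−1/48 = -1/48; 3j²(4 1 3; 1 0 -1) = Δ·Π!·Σ² = 5/84  (sign -1)
I_A²/I_B² = (1/252)/(5/84) = 1/15

1/15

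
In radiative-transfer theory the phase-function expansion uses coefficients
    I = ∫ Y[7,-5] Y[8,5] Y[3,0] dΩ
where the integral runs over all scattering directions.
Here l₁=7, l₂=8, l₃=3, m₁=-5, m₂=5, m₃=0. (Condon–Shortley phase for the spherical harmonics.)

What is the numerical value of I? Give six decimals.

0.109899

m-sum 0 ✓  L=18 even ✓  1≤3≤15 ✓
Π(2lᵢ+1) = 15×17×7 = 1785
triangle coeff Δ(7,8,3) = 1/5290740
Σ_t [5,7]: t=5:−1/7257600 t=6:+1/2073600 t=7:−1/7257600 = 1/4838400
(3j)²=252/20995 [(7 8 3; 0 0 0)], sign=-1
Σ_t [10,12]: t=10:+1/87091200 t=11:−1/159667200 t=12:+1/5748019200 = 31/5748019200
(3j)²=961/135660 [(7 8 3; -5 5 0)], sign=-1
⇒ 4πI² = 60543/398905
I = (+1)√(60543/398905/(4π)) = 0.10989863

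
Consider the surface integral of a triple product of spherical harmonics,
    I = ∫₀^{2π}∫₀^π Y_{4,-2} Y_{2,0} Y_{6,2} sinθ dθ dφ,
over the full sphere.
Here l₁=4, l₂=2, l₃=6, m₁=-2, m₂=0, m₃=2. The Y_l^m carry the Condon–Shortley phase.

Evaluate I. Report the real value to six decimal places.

Checks pass: Σm=0; 12 even; l₃=6∈[2,6].
(2·4+1)(2·2+1)(2·6+1) = 585
Δ: 0! 8! 4! / 13! → 1/6435
sum: t=0:+1/2304 = 1/2304
3j²(4 2 6; 0 0 0) = Δ·Π!·Σ² = 5/143  (sign +1)
sum: t=0:+1/5760 = 1/5760
3j²(4 2 6; -2 0 2) = Δ·Π!·Σ² = 56/2145  (sign +1)
combine: 4πI² = 585·5/143·56/2145 = 840/1573
take √, sign +1: I = 0.20614383

0.206144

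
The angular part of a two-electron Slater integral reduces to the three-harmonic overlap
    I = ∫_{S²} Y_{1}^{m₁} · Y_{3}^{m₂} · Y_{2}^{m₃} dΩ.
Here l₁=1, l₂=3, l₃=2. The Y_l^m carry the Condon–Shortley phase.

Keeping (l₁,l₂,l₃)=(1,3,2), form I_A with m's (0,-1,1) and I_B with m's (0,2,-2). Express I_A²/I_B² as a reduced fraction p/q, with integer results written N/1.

8/5

Shared (l₁,l₂,l₃)=(1,3,2): N and (l;000)² cancel in I_A²/I_B².
A: Δ = 2!·0!·4!/7! = 1/105; Racah Σ t=1..1: t=1:−1/6 = -1/6; ⇒ 3j(1 3 2; 0 -1 1)² = 8/105, sgn +1
B: Δ = 2!·0!·4!/7! = 1/105; Racah Σ t=1..1: t=1:−1/24 = -1/24; ⇒ 3j(1 3 2; 0 2 -2)² = 1/21, sgn -1
I_A²/I_B² = (8/105)/(1/21) = 8/5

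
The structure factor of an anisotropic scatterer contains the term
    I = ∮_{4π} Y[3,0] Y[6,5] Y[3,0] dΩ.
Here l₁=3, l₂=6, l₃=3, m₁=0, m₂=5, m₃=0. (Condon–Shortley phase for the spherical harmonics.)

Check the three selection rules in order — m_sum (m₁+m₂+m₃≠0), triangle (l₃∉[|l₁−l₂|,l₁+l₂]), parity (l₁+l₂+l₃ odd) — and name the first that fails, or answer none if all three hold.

m_sum

m₁+m₂+m₃ = 0 + 5 + 0 = 5  ✗
triangle: |3−6|=3 ≤ l₃=3 ≤ 3+6=9
parity: l₁+l₂+l₃ = 12 is even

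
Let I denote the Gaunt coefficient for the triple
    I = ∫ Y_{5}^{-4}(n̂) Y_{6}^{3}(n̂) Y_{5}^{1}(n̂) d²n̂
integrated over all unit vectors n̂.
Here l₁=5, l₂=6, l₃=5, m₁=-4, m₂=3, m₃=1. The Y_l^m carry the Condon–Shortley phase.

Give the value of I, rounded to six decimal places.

Rules hold: Σm=0, L=16 even, 1≤5≤11.
N = 11·13·11 = 1573
Δ = 6!·4!·6!/17! = 1/28588560
Racah Σ t=1..5: t=1:−1/345600 t=2:+1/13824 t=3:−1/5184 t=4:+1/13824 t=5:−1/345600 = -7/129600
⇒ 3j(5 6 5; 0 0 0)² = 80/7293, sgn +1
Racah Σ t=5..6: t=5:−1/138240 t=6:+1/155520 = -1/1244160
⇒ 3j(5 6 5; -4 3 1)² = 3/9724, sgn -1
4πI² = N·(3j₀)²·(3jₘ)² = 20/3757
I = -1·√(0.0053234/4π) = -0.02058209

-0.020582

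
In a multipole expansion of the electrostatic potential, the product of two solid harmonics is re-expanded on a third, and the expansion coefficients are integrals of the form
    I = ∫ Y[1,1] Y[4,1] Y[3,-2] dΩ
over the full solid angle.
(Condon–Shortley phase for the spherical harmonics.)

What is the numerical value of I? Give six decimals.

Checks pass: Σm=0; 8 even; l₃=3∈[3,5].
(2·1+1)(2·4+1)(2·3+1) = 189
Δ: 2! 0! 6! / 9! → 1/252
sum: t=1:−1/36 = -1/36
3j²(1 4 3; 0 0 0) = Δ·Π!·Σ² = 4/63  (sign +1)
sum: t=0:+1/240 = 1/240
3j²(1 4 3; 1 1 -2) = Δ·Π!·Σ² = 1/84  (sign -1)
combine: 4πI² = 189·4/63·1/84 = 1/7
take √, sign -1: I = -0.10662181

-0.106622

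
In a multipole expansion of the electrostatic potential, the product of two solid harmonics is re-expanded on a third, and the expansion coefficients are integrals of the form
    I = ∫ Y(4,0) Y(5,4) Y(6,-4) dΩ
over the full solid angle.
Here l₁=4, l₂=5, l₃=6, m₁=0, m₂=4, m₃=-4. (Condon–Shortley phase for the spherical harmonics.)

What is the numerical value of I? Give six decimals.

0.000000

Σlᵢ=15 odd — θ-integrand is odd under cosθ→−cosθ; I=0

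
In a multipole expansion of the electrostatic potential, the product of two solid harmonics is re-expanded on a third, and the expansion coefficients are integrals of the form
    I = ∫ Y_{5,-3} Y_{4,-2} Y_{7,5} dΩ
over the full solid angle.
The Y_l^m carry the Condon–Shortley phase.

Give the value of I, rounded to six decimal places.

m-sum 0 ✓  L=16 even ✓  1≤7≤9 ✓
Π(2lᵢ+1) = 11×9×15 = 1485
triangle coeff Δ(5,4,7) = 1/6126120
Σ_t [0,2]: t=0:+1/69120 t=1:−1/20736 t=2:+1/69120 = -1/51840
(3j)²=280/21879 [(5 4 7; 0 0 0)], sign=+1
Σ_t [0,2]: t=0:+1/3870720 t=1:−1/604800 t=2:+1/2073600 = -53/58060800
(3j)²=2809/185640 [(5 4 7; -3 -2 5)], sign=-1
⇒ 4πI² = 14045/48841
I = (-1)√(14045/48841/(4π)) = -0.15127378

-0.151274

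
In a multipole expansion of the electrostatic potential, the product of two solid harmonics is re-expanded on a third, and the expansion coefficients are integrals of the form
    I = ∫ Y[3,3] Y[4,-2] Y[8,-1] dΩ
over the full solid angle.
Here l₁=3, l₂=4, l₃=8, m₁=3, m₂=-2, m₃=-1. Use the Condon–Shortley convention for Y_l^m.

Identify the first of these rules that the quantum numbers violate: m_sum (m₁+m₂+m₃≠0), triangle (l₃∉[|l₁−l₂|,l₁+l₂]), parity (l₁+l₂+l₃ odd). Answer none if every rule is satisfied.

triangle

azimuthal sum: 3 − 2 − 1 = 0  ✓
1 ≤ 8 ≤ 7 (triangle on l)  ✗
L = 3 + 4 + 8 = 15 (odd)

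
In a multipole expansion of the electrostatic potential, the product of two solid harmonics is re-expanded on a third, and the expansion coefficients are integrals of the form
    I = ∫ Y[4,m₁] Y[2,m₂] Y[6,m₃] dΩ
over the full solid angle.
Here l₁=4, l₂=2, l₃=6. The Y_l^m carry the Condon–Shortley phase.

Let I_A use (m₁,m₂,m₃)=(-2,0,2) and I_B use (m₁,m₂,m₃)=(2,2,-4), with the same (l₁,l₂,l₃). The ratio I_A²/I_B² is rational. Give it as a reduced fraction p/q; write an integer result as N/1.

4/5

Shared (l₁,l₂,l₃)=(4,2,6): N and (l;000)² cancel in I_A²/I_B².
A: Δ = 0!·8!·4!/13! = 1/6435; Racah Σ t=0..0: t=0:+1/5760 = 1/5760; ⇒ 3j(4 2 6; -2 0 2)² = 56/2145, sgn +1
B: Δ = 0!·8!·4!/13! = 1/6435; Racah Σ t=0..0: t=0:+1/34560 = 1/34560; ⇒ 3j(4 2 6; 2 2 -4)² = 14/429, sgn +1
I_A²/I_B² = (56/2145)/(14/429) = 4/5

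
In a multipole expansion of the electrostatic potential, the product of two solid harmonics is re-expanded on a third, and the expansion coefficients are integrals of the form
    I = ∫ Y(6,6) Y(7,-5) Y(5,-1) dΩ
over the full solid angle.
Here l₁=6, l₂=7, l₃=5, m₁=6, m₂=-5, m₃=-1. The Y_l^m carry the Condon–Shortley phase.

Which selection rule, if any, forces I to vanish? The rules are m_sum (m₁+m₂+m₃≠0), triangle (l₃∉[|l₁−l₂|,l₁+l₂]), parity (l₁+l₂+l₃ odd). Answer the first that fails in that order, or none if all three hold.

azimuthal sum: 6 − 5 − 1 = 0  ✓
1 ≤ 5 ≤ 13 (triangle on l)  ✓
L = 6 + 7 + 5 = 18 (even)  ✓

none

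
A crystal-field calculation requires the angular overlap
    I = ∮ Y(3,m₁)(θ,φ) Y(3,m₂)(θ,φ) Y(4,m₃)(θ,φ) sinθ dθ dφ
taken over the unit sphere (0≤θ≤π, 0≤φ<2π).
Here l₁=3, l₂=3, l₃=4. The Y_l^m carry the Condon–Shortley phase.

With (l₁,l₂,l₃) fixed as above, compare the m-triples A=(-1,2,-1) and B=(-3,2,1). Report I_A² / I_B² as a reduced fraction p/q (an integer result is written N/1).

Same 3,3,4: normalisation and zero-m 3j drop out of the ratio.
A: Δ: 2! 4! 4! / 11! → 1/34650; sum: t=1:−1/144 t=2:+1/48 = 1/72; 3j²(3 3 4; -1 2 -1) = Δ·Π!·Σ² = 16/693  (sign -1)
B: Δ: 2! 4! 4! / 11! → 1/34650; sum: t=2:+1/288 = 1/288; 3j²(3 3 4; -3 2 1) = Δ·Π!·Σ² = 5/231  (sign -1)
I_A²/I_B² = (16/693)/(5/231) = 16/15

16/15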